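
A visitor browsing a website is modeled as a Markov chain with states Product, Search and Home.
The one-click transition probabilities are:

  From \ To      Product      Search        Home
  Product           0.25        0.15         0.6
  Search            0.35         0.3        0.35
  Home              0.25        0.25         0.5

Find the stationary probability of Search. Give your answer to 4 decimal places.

Let the stationary distribution be π with π = πP and π_1 + π_2 + π_3 = 1.
π_1 = 0.25·π_1 + 0.35·π_2 + 0.25·π_3
π_2 = 0.15·π_1 + 0.3·π_2 + 0.25·π_3
Solving with the normalization constraint gives π = (0.2734, 0.2344, 0.4922).
So the stationary probability of Search is 0.2344.

0.2344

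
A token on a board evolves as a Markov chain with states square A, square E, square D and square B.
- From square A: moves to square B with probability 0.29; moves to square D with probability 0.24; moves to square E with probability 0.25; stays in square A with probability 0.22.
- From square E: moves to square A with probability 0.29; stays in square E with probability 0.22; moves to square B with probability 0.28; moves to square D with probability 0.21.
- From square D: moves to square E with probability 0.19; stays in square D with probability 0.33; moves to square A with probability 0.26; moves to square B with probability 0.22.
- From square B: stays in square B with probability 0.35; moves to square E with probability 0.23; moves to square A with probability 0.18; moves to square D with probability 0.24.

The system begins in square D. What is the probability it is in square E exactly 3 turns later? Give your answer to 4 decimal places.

Propagate the distribution vector 3 turns from square D.
After 0 turns: (0.0000, 0.0000, 1.0000, 0.0000)
After 1 turn: (0.2600, 0.1900, 0.3300, 0.2200)
After 2 turns: (0.2377, 0.2201, 0.2640, 0.2782)
After 3 turns: (0.2348, 0.2220, 0.2572, 0.2860)
P(in square E after 3 turns) = 0.2220

0.2220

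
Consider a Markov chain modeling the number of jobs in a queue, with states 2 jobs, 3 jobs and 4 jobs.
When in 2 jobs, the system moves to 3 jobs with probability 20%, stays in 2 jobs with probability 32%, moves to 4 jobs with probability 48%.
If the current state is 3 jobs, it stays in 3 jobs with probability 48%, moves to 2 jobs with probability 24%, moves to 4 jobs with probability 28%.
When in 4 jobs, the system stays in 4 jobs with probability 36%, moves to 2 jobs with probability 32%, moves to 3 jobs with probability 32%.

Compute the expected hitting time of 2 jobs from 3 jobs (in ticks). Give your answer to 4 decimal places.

3.7829

Let t(s) be the expected number of ticks to first reach 2 jobs from state s, with t(2 jobs) = 0. Conditioning on the first tick:
t(3 jobs) = 1 + 0.48·t(3 jobs) + 0.28·t(4 jobs)
t(4 jobs) = 1 + 0.32·t(3 jobs) + 0.36·t(4 jobs)
Solving: t(3 jobs) = 3.7829, t(4 jobs) = 3.4539.
Expected ticks from 3 jobs to 2 jobs: 3.7829.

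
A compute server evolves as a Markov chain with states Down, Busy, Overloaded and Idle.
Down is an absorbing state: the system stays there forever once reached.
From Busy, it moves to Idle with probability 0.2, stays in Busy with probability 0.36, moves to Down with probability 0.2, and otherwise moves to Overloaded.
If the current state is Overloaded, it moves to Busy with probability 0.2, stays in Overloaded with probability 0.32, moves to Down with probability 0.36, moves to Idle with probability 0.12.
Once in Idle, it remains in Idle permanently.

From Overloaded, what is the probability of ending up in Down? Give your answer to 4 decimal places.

0.6983

Let h(s) be the probability of absorption at Down starting from transient state s. Then h(Down) = 1 and h(Idle) = 0. By first-step analysis:
h(Busy) = 0.2·1 + 0.36·h(Busy) + 0.24·h(Overloaded) + 0.2·0
h(Overloaded) = 0.36·1 + 0.2·h(Busy) + 0.32·h(Overloaded) + 0.12·0
Solving: h(Busy) = 0.5744, h(Overloaded) = 0.6983.
Starting from Overloaded, the probability is 0.6983.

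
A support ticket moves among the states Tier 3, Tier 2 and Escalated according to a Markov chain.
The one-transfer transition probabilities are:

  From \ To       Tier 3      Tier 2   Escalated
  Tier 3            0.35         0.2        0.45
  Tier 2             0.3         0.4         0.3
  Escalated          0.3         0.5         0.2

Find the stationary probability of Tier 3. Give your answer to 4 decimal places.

Let the stationary distribution be π with π = πP and π_1 + π_2 + π_3 = 1.
π_1 = 0.35·π_1 + 0.3·π_2 + 0.3·π_3
π_2 = 0.2·π_1 + 0.4·π_2 + 0.5·π_3
Solving with the normalization constraint gives π = (0.3158, 0.3684, 0.3158).
So the stationary probability of Tier 3 is 0.3158.

0.3158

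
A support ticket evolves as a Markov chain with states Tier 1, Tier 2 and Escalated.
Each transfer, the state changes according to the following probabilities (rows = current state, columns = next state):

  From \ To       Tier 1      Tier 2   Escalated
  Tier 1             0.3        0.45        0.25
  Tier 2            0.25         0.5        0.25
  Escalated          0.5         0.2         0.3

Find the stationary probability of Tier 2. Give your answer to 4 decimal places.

Let the stationary distribution be π with π = πP and π_1 + π_2 + π_3 = 1.
π_1 = 0.3·π_1 + 0.25·π_2 + 0.5·π_3
π_2 = 0.45·π_1 + 0.5·π_2 + 0.2·π_3
Solving with the normalization constraint gives π = (0.3324, 0.4044, 0.2632).
So the stationary probability of Tier 2 is 0.4044.

0.4044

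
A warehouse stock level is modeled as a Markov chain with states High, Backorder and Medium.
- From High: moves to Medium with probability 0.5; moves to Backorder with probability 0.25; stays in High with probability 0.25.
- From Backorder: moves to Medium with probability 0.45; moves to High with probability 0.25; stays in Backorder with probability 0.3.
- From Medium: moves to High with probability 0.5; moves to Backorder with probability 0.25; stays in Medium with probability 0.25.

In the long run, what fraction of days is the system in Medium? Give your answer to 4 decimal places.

0.3895

Let the stationary distribution be π with π = πP and π_1 + π_2 + π_3 = 1.
π_1 = 0.25·π_1 + 0.25·π_2 + 0.5·π_3
π_2 = 0.25·π_1 + 0.3·π_2 + 0.25·π_3
Solving with the normalization constraint gives π = (0.3474, 0.2632, 0.3895).
So the stationary probability of Medium is 0.3895.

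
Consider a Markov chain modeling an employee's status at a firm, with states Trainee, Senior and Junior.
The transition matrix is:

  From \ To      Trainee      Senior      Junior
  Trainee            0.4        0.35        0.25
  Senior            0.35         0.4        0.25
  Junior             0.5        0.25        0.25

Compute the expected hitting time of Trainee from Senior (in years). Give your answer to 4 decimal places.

2.5806

Let t(s) be the expected number of years to first reach Trainee from state s, with t(Trainee) = 0. Conditioning on the first year:
t(Senior) = 1 + 0.4·t(Senior) + 0.25·t(Junior)
t(Junior) = 1 + 0.25·t(Senior) + 0.25·t(Junior)
Solving: t(Senior) = 2.5806, t(Junior) = 2.1935.
Expected years from Senior to Trainee: 2.5806.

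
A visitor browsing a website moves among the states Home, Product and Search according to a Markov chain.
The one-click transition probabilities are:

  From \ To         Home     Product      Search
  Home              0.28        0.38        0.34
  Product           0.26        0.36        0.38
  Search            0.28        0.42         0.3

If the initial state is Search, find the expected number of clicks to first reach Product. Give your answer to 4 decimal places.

Let t(s) be the expected number of clicks to first reach Product from state s, with t(Product) = 0. Conditioning on the first click:
t(Home) = 1 + 0.28·t(Home) + 0.34·t(Search)
t(Search) = 1 + 0.28·t(Home) + 0.3·t(Search)
Solving: t(Home) = 2.5440, t(Search) = 2.4462.
Expected clicks from Search to Product: 2.4462.

2.4462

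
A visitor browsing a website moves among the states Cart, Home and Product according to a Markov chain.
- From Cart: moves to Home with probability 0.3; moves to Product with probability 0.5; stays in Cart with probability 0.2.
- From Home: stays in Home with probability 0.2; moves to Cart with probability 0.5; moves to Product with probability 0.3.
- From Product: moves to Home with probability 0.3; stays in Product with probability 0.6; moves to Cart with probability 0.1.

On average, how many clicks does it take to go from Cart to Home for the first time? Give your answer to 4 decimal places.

Let t(s) be the expected number of clicks to first reach Home from state s, with t(Home) = 0. Conditioning on the first click:
t(Cart) = 1 + 0.2·t(Cart) + 0.5·t(Product)
t(Product) = 1 + 0.1·t(Cart) + 0.6·t(Product)
Solving: t(Cart) = 3.3333, t(Product) = 3.3333.
Expected clicks from Cart to Home: 3.3333.

3.3333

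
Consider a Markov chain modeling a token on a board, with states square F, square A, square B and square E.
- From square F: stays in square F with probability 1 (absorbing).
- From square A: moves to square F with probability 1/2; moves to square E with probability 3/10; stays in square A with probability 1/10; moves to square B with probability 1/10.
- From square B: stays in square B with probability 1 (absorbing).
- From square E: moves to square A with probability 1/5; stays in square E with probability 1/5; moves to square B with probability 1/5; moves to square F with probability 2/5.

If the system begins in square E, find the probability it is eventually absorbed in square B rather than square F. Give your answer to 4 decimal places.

0.3030

Let h(s) be the probability of absorption at square B starting from transient state s. Then h(square B) = 1 and h(square F) = 0. By first-step analysis:
h(square A) = 0.5·0 + 0.1·h(square A) + 0.1·1 + 0.3·h(square E)
h(square E) = 0.4·0 + 0.2·h(square A) + 0.2·1 + 0.2·h(square E)
Solving: h(square A) = 0.2121, h(square E) = 0.3030.
Starting from square E, the probability is 0.3030.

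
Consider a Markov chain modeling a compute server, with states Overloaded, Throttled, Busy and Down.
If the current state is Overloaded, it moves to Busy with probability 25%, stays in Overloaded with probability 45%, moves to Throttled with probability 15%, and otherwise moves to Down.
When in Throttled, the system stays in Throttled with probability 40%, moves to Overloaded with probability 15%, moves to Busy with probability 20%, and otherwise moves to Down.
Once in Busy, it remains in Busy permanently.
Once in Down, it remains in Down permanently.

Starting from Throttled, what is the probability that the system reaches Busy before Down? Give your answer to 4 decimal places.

0.4797

Let h(s) be the probability of absorption at Busy starting from transient state s. Then h(Busy) = 1 and h(Down) = 0. By first-step analysis:
h(Overloaded) = 0.45·h(Overloaded) + 0.15·h(Throttled) + 0.25·1 + 0.15·0
h(Throttled) = 0.15·h(Overloaded) + 0.4·h(Throttled) + 0.2·1 + 0.25·0
Solving: h(Overloaded) = 0.5854, h(Throttled) = 0.4797.
Starting from Throttled, the probability is 0.4797.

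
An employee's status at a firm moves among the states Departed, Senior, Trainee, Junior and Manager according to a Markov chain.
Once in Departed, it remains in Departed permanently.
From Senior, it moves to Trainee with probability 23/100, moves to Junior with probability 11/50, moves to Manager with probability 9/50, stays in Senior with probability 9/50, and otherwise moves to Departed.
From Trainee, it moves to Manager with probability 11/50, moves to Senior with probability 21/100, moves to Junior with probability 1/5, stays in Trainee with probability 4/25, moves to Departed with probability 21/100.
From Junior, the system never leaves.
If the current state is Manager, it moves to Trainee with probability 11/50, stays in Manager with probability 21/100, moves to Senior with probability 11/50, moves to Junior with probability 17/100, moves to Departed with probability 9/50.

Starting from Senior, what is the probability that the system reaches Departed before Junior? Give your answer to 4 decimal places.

0.4828

Let h(s) be the probability of absorption at Departed starting from transient state s. Then h(Departed) = 1 and h(Junior) = 0. By first-step analysis:
h(Senior) = 0.19·1 + 0.18·h(Senior) + 0.23·h(Trainee) + 0.22·0 + 0.18·h(Manager)
h(Trainee) = 0.21·1 + 0.21·h(Senior) + 0.16·h(Trainee) + 0.2·0 + 0.22·h(Manager)
h(Manager) = 0.18·1 + 0.22·h(Senior) + 0.22·h(Trainee) + 0.17·0 + 0.21·h(Manager)
Solving: h(Senior) = 0.4828, h(Trainee) = 0.5022, h(Manager) = 0.5022.
Starting from Senior, the probability is 0.4828.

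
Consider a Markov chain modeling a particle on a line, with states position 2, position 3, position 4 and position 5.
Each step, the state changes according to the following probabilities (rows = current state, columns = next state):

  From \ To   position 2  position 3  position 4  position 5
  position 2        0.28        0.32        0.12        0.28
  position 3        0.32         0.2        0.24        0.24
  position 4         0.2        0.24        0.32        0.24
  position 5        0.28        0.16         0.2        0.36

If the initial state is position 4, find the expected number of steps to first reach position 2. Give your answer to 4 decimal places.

4.0487

Let t(s) be the expected number of steps to first reach position 2 from state s, with t(position 2) = 0. Conditioning on the first step:
t(position 3) = 1 + 0.2·t(position 3) + 0.24·t(position 4) + 0.24·t(position 5)
t(position 4) = 1 + 0.24·t(position 3) + 0.32·t(position 4) + 0.24·t(position 5)
t(position 5) = 1 + 0.16·t(position 3) + 0.2·t(position 4) + 0.36·t(position 5)
Solving: t(position 3) = 3.5815, t(position 4) = 4.0487, t(position 5) = 3.7231.
Expected steps from position 4 to position 2: 4.0487.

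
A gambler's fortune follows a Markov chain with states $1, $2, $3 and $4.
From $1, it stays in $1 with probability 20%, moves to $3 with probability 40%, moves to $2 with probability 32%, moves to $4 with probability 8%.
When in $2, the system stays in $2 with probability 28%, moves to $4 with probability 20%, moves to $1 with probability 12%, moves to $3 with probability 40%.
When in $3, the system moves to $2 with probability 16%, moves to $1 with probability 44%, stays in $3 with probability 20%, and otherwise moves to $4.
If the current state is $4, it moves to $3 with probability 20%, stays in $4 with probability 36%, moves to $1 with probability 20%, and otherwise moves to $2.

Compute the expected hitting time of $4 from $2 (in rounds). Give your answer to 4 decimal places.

5.8673

Let t(s) be the expected number of rounds to first reach $4 from state s, with t($4) = 0. Conditioning on the first round:
t($1) = 1 + 0.2·t($1) + 0.32·t($2) + 0.4·t($3)
t($2) = 1 + 0.12·t($1) + 0.28·t($2) + 0.4·t($3)
t($3) = 1 + 0.44·t($1) + 0.16·t($2) + 0.2·t($3)
Solving: t($1) = 6.6327, t($2) = 5.8673, t($3) = 6.0714.
Expected rounds from $2 to $4: 5.8673.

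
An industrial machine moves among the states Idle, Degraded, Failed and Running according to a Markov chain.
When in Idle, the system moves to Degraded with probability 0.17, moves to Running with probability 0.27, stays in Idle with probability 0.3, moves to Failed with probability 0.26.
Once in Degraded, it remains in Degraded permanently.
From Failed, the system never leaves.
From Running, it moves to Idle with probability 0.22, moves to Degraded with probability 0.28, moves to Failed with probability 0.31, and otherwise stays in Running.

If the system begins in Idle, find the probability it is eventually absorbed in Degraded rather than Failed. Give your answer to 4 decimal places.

0.4202

Let h(s) be the probability of absorption at Degraded starting from transient state s. Then h(Degraded) = 1 and h(Failed) = 0. By first-step analysis:
h(Idle) = 0.3·h(Idle) + 0.17·1 + 0.26·0 + 0.27·h(Running)
h(Running) = 0.22·h(Idle) + 0.28·1 + 0.31·0 + 0.19·h(Running)
Solving: h(Idle) = 0.4202, h(Running) = 0.4598.
Starting from Idle, the probability is 0.4202.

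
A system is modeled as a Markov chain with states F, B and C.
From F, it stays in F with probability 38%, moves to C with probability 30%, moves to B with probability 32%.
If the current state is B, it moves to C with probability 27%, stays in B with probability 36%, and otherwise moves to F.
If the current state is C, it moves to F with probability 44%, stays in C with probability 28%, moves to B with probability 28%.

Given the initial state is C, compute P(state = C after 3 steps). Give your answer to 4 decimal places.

0.2847

Propagate the distribution vector 3 steps from C.
After 0 steps: (0.0000, 0.0000, 1.0000)
After 1 step: (0.4400, 0.2800, 0.2800)
After 2 steps: (0.3940, 0.3200, 0.2860)
After 3 steps: (0.3940, 0.3214, 0.2847)
P(in C after 3 steps) = 0.2847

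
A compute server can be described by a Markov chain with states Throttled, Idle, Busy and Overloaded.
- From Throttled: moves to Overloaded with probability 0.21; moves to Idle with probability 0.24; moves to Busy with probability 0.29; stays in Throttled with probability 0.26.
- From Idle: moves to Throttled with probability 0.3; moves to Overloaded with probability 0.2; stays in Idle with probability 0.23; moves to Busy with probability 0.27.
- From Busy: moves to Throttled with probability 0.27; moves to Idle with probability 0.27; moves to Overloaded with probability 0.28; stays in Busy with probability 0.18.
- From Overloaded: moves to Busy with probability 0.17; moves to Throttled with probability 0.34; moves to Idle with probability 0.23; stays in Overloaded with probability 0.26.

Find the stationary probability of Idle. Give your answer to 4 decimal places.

Let the stationary distribution be π with π = πP and π_1 + π_2 + π_3 + π_4 = 1.
π_1 = 0.26·π_1 + 0.3·π_2 + 0.27·π_3 + 0.34·π_4
π_2 = 0.24·π_1 + 0.23·π_2 + 0.27·π_3 + 0.23·π_4
π_3 = 0.29·π_1 + 0.27·π_2 + 0.18·π_3 + 0.17·π_4
Solving with the normalization constraint gives π = (0.2908, 0.2422, 0.2314, 0.2356).
So the stationary probability of Idle is 0.2422.

0.2422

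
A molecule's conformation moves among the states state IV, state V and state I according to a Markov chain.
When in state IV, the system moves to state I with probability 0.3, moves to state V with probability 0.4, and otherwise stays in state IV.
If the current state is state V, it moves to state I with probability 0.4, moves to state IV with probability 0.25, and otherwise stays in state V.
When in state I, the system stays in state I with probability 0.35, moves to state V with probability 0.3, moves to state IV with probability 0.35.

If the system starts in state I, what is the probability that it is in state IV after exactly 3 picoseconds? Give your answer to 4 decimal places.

0.2999

Propagate the distribution vector 3 picoseconds from state I.
After 0 picoseconds: (0.0000, 0.0000, 1.0000)
After 1 picosecond: (0.3500, 0.3000, 0.3500)
After 2 picoseconds: (0.3025, 0.3500, 0.3475)
After 3 picoseconds: (0.2999, 0.3478, 0.3524)
P(in state IV after 3 picoseconds) = 0.2999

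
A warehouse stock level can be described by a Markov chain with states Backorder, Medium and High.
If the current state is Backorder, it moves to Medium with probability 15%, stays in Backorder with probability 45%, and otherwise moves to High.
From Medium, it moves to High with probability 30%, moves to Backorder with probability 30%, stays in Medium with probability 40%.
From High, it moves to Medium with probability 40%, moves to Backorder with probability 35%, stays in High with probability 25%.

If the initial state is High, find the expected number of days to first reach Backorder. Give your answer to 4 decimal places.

3.0303

Let t(s) be the expected number of days to first reach Backorder from state s, with t(Backorder) = 0. Conditioning on the first day:
t(Medium) = 1 + 0.4·t(Medium) + 0.3·t(High)
t(High) = 1 + 0.4·t(Medium) + 0.25·t(High)
Solving: t(Medium) = 3.1818, t(High) = 3.0303.
Expected days from High to Backorder: 3.0303.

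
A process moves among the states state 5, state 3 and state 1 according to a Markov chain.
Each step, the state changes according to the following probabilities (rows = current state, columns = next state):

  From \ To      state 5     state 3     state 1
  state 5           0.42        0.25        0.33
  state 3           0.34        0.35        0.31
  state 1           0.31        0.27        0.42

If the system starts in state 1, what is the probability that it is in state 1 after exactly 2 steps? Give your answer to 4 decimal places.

0.3624

Sum over the intermediate state after 1 step:
P = P(state 1→state 5)·P(state 5→state 1) + P(state 1→state 3)·P(state 3→state 1) + P(state 1→state 1)·P(state 1→state 1)
  = 0.31×0.33 + 0.27×0.31 + 0.42×0.42
  = 0.1023 + 0.0837 + 0.1764 = 0.3624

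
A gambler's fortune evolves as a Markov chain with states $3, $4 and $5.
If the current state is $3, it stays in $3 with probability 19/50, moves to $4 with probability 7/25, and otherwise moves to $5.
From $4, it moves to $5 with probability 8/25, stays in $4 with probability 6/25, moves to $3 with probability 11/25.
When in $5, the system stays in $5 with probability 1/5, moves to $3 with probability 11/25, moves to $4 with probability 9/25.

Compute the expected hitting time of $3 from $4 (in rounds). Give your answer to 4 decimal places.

2.2727

Let t(s) be the expected number of rounds to first reach $3 from state s, with t($3) = 0. Conditioning on the first round:
t($4) = 1 + 0.24·t($4) + 0.32·t($5)
t($5) = 1 + 0.36·t($4) + 0.2·t($5)
Solving: t($4) = 2.2727, t($5) = 2.2727.
Expected rounds from $4 to $3: 2.2727.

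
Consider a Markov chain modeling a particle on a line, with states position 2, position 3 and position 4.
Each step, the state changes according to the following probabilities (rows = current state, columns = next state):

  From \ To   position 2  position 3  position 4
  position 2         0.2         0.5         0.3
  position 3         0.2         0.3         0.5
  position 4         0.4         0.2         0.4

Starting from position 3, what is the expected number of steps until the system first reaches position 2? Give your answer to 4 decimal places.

3.4375

Let t(s) be the expected number of steps to first reach position 2 from state s, with t(position 2) = 0. Conditioning on the first step:
t(position 3) = 1 + 0.3·t(position 3) + 0.5·t(position 4)
t(position 4) = 1 + 0.2·t(position 3) + 0.4·t(position 4)
Solving: t(position 3) = 3.4375, t(position 4) = 2.8125.
Expected steps from position 3 to position 2: 3.4375.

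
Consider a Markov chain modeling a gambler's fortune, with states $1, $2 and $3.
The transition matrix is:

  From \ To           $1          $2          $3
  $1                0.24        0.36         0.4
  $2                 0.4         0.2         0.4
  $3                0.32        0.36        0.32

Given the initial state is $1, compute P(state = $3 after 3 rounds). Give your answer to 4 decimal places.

0.3706

Propagate the distribution vector 3 rounds from $1.
After 0 rounds: (1.0000, 0.0000, 0.0000)
After 1 round: (0.2400, 0.3600, 0.4000)
After 2 rounds: (0.3296, 0.3024, 0.3680)
After 3 rounds: (0.3178, 0.3116, 0.3706)
P(in $3 after 3 rounds) = 0.3706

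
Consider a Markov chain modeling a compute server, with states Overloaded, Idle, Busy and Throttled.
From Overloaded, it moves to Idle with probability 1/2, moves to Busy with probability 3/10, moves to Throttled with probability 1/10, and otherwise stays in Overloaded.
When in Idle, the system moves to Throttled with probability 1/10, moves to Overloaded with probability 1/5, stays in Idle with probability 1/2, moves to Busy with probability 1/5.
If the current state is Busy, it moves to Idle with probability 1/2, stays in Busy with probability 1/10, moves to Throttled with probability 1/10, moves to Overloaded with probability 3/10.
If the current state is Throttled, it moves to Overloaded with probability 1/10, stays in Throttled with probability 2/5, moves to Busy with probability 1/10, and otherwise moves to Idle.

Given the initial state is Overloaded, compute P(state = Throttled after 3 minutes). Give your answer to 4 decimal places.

0.1390

Propagate the distribution vector 3 minutes from Overloaded.
After 0 minutes: (1.0000, 0.0000, 0.0000, 0.0000)
After 1 minute: (0.1000, 0.5000, 0.3000, 0.1000)
After 2 minutes: (0.2100, 0.4900, 0.1700, 0.1300)
After 3 minutes: (0.1830, 0.4870, 0.1910, 0.1390)
P(in Throttled after 3 minutes) = 0.1390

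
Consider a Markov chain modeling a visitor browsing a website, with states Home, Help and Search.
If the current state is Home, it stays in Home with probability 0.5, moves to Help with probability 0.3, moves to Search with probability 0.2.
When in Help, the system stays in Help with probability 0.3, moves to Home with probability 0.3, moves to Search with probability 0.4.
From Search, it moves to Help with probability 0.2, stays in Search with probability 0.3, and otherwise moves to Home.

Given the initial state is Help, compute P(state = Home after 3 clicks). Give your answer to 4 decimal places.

Propagate the distribution vector 3 clicks from Help.
After 0 clicks: (0.0000, 1.0000, 0.0000)
After 1 click: (0.3000, 0.3000, 0.4000)
After 2 clicks: (0.4400, 0.2600, 0.3000)
After 3 clicks: (0.4480, 0.2700, 0.2820)
P(in Home after 3 clicks) = 0.4480

0.4480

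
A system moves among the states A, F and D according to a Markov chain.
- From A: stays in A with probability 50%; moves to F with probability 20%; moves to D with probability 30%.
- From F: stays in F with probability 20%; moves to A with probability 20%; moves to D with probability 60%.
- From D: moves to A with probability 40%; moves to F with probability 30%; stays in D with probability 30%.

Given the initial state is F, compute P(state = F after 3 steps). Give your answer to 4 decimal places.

0.2360

Propagate the distribution vector 3 steps from F.
After 0 steps: (0.0000, 1.0000, 0.0000)
After 1 step: (0.2000, 0.2000, 0.6000)
After 2 steps: (0.3800, 0.2600, 0.3600)
After 3 steps: (0.3860, 0.2360, 0.3780)
P(in F after 3 steps) = 0.2360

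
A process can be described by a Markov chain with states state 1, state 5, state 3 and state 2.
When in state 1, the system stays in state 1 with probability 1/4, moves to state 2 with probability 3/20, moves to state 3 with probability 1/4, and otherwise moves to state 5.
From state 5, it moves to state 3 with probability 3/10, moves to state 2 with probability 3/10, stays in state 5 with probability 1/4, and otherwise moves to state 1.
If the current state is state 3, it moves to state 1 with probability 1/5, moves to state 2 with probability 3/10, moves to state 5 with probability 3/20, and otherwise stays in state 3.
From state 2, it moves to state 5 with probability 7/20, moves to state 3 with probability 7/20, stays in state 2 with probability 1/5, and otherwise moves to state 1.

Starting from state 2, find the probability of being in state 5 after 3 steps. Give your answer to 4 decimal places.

0.2610

Propagate the distribution vector 3 steps from state 2.
After 0 steps: (0.0000, 0.0000, 0.0000, 1.0000)
After 1 step: (0.1000, 0.3500, 0.3500, 0.2000)
After 2 steps: (0.1675, 0.2450, 0.3225, 0.2650)
After 3 steps: (0.1696, 0.2610, 0.3210, 0.2484)
P(in state 5 after 3 steps) = 0.2610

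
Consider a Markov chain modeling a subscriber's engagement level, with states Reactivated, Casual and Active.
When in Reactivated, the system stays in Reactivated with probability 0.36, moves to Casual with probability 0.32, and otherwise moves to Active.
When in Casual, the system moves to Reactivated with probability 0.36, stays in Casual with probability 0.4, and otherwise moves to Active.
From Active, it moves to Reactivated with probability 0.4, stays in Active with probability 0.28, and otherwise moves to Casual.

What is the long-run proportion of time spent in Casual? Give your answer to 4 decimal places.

0.3478

Let the stationary distribution be π with π = πP and π_1 + π_2 + π_3 = 1.
π_1 = 0.36·π_1 + 0.36·π_2 + 0.4·π_3
π_2 = 0.32·π_1 + 0.4·π_2 + 0.32·π_3
Solving with the normalization constraint gives π = (0.3712, 0.3478, 0.2809).
So the stationary probability of Casual is 0.3478.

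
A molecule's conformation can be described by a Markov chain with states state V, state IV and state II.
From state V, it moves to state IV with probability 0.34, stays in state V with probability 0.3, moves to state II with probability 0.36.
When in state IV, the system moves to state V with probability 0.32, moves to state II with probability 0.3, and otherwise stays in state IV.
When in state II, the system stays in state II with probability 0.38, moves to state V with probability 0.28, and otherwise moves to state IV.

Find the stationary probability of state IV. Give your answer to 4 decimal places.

Let the stationary distribution be π with π = πP and π_1 + π_2 + π_3 = 1.
π_1 = 0.3·π_1 + 0.32·π_2 + 0.28·π_3
π_2 = 0.34·π_1 + 0.38·π_2 + 0.34·π_3
Solving with the normalization constraint gives π = (0.3002, 0.3542, 0.3457).
So the stationary probability of state IV is 0.3542.

0.3542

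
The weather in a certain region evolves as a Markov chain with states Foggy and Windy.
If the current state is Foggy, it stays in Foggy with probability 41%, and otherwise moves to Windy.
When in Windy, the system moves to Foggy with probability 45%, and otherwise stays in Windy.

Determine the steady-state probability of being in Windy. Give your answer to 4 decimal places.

Let the stationary distribution be π with π = πP and π_1 + π_2 = 1.
π_1 = 0.41·π_1 + 0.45·π_2
Solving with the normalization constraint gives π = (0.4327, 0.5673).
So the stationary probability of Windy is 0.5673.

0.5673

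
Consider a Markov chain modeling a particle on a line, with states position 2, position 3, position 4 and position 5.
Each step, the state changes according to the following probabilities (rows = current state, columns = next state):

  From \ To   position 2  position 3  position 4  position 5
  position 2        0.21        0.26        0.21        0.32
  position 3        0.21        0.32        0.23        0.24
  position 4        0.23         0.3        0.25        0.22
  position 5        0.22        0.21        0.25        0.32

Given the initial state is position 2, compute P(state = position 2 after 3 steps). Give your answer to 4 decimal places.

Propagate the distribution vector 3 steps from position 2.
After 0 steps: (1.0000, 0.0000, 0.0000, 0.0000)
After 1 step: (0.2100, 0.2600, 0.2100, 0.3200)
After 2 steps: (0.2174, 0.2680, 0.2364, 0.2782)
After 3 steps: (0.2175, 0.2716, 0.2359, 0.2749)
P(in position 2 after 3 steps) = 0.2175

0.2175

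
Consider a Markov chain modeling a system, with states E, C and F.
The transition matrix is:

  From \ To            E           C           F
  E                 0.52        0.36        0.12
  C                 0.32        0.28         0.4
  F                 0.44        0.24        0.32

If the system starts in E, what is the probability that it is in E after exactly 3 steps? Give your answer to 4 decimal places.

Propagate the distribution vector 3 steps from E.
After 0 steps: (1.0000, 0.0000, 0.0000)
After 1 step: (0.5200, 0.3600, 0.1200)
After 2 steps: (0.4384, 0.3168, 0.2448)
After 3 steps: (0.4371, 0.3053, 0.2577)
P(in E after 3 steps) = 0.4371

0.4371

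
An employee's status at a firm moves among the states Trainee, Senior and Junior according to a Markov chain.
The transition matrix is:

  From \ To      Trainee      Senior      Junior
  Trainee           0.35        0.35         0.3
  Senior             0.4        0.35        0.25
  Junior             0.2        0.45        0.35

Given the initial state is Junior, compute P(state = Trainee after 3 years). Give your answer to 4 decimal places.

0.3250

Propagate the distribution vector 3 years from Junior.
After 0 years: (0.0000, 0.0000, 1.0000)
After 1 year: (0.2000, 0.4500, 0.3500)
After 2 years: (0.3200, 0.3850, 0.2950)
After 3 years: (0.3250, 0.3795, 0.2955)
P(in Trainee after 3 years) = 0.3250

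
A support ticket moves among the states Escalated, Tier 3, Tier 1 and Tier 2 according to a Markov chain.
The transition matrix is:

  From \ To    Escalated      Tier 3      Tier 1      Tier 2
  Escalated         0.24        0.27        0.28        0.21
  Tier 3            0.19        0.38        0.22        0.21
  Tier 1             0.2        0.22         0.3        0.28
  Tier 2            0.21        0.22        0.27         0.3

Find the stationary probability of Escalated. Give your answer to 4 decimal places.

Let the stationary distribution be π with π = πP and π_1 + π_2 + π_3 + π_4 = 1.
π_1 = 0.24·π_1 + 0.19·π_2 + 0.2·π_3 + 0.21·π_4
π_2 = 0.27·π_1 + 0.38·π_2 + 0.22·π_3 + 0.22·π_4
π_3 = 0.28·π_1 + 0.22·π_2 + 0.3·π_3 + 0.27·π_4
Solving with the normalization constraint gives π = (0.2081, 0.2743, 0.2664, 0.2513).
So the stationary probability of Escalated is 0.2081.

0.2081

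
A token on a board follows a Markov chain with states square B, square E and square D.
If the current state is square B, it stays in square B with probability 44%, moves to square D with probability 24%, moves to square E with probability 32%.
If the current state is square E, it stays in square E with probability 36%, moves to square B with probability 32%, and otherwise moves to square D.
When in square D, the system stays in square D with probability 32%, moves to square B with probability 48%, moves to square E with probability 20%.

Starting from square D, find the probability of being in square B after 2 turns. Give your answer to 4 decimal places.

Sum over the intermediate state after 1 turn:
P = P(square D→square B)·P(square B→square B) + P(square D→square E)·P(square E→square B) + P(square D→square D)·P(square D→square B)
  = 0.48×0.44 + 0.2×0.32 + 0.32×0.48
  = 0.2112 + 0.0640 + 0.1536 = 0.4288

0.4288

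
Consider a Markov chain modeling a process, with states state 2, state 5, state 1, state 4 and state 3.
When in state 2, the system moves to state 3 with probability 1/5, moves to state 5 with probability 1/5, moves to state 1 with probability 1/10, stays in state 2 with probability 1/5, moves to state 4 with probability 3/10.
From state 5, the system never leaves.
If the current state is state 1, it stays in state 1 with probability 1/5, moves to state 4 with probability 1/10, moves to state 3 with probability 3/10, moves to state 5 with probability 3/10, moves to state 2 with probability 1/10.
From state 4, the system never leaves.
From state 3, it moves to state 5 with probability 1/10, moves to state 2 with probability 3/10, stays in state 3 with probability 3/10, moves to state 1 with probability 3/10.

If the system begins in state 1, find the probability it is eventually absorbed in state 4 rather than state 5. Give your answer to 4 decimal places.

Let h(s) be the probability of absorption at state 4 starting from transient state s. Then h(state 4) = 1 and h(state 5) = 0. By first-step analysis:
h(state 2) = 0.2·h(state 2) + 0.2·0 + 0.1·h(state 1) + 0.3·1 + 0.2·h(state 3)
h(state 1) = 0.1·h(state 2) + 0.3·0 + 0.2·h(state 1) + 0.1·1 + 0.3·h(state 3)
h(state 3) = 0.3·h(state 2) + 0.1·0 + 0.3·h(state 1) + 0.3·h(state 3)
Solving: h(state 2) = 0.5033, h(state 1) = 0.3203, h(state 3) = 0.3529.
Starting from state 1, the probability is 0.3203.

0.3203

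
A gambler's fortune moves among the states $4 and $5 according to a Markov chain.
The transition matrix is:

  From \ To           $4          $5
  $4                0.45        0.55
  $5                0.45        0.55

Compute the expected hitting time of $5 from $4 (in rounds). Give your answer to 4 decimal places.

1.8182

Let t(s) be the expected number of rounds to first reach $5 from state s, with t($5) = 0. Conditioning on the first round:
t($4) = 1 + 0.45·t($4)
Solving: t($4) = 1.8182.
Expected rounds from $4 to $5: 1.8182.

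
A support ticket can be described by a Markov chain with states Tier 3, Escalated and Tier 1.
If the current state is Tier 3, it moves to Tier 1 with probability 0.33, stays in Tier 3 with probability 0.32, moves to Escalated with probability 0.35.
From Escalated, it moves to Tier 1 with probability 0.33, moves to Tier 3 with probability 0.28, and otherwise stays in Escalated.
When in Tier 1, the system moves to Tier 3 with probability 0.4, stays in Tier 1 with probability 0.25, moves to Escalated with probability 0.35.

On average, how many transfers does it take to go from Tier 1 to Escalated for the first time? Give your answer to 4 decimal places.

Let t(s) be the expected number of transfers to first reach Escalated from state s, with t(Escalated) = 0. Conditioning on the first transfer:
t(Tier 3) = 1 + 0.32·t(Tier 3) + 0.33·t(Tier 1)
t(Tier 1) = 1 + 0.4·t(Tier 3) + 0.25·t(Tier 1)
Solving: t(Tier 3) = 2.8571, t(Tier 1) = 2.8571.
Expected transfers from Tier 1 to Escalated: 2.8571.

2.8571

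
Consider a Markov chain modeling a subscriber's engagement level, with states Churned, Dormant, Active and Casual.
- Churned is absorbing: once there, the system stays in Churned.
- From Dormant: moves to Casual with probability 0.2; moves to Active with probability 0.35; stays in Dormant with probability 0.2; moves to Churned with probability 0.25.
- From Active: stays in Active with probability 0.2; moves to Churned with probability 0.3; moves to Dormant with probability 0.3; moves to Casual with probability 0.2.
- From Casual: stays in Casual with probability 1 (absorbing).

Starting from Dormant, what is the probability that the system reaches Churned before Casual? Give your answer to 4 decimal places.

Let h(s) be the probability of absorption at Churned starting from transient state s. Then h(Churned) = 1 and h(Casual) = 0. By first-step analysis:
h(Dormant) = 0.25·1 + 0.2·h(Dormant) + 0.35·h(Active) + 0.2·0
h(Active) = 0.3·1 + 0.3·h(Dormant) + 0.2·h(Active) + 0.2·0
Solving: h(Dormant) = 0.5701, h(Active) = 0.5888.
Starting from Dormant, the probability is 0.5701.

0.5701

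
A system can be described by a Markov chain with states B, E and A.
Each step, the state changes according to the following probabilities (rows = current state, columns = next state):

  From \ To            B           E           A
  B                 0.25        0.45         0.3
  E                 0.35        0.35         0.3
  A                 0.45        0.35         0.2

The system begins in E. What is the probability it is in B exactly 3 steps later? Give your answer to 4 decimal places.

0.3425

Propagate the distribution vector 3 steps from E.
After 0 steps: (0.0000, 1.0000, 0.0000)
After 1 step: (0.3500, 0.3500, 0.3000)
After 2 steps: (0.3450, 0.3850, 0.2700)
After 3 steps: (0.3425, 0.3845, 0.2730)
P(in B after 3 steps) = 0.3425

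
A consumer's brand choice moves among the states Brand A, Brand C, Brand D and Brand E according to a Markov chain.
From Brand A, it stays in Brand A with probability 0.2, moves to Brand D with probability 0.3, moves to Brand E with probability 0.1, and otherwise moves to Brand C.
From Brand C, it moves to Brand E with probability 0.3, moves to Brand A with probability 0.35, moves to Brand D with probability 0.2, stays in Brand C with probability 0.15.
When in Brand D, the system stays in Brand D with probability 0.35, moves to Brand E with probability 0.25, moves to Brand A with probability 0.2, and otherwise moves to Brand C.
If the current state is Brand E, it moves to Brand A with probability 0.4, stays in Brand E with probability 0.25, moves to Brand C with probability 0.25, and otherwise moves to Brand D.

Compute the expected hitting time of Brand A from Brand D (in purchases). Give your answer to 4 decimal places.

3.5403

Let t(s) be the expected number of purchases to first reach Brand A from state s, with t(Brand A) = 0. Conditioning on the first purchase:
t(Brand C) = 1 + 0.15·t(Brand C) + 0.2·t(Brand D) + 0.3·t(Brand E)
t(Brand D) = 1 + 0.2·t(Brand C) + 0.35·t(Brand D) + 0.25·t(Brand E)
t(Brand E) = 1 + 0.25·t(Brand C) + 0.1·t(Brand D) + 0.25·t(Brand E)
Solving: t(Brand C) = 2.9996, t(Brand D) = 3.5403, t(Brand E) = 2.8052.
Expected purchases from Brand D to Brand A: 3.5403.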